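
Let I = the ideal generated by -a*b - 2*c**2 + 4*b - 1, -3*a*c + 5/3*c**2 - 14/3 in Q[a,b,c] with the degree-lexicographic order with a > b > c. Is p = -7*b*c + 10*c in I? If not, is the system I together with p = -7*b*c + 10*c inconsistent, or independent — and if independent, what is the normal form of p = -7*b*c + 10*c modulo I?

First compute the reduced Gröbner basis of I by Buchberger's algorithm.
f_1 = -a*b - 2*c**2 + 4*b - 1, LT = a*b.
f_2 = -3*a*c + 5/3*c**2 - 14/3, LT = a*c.

S(f_1,f_2): lcm = a*b*c. S = 5/9*b*c**2 + 2*c**3 - 4*b*c - 14/9*b + c.
  reduce S modulo (f_1, f_2):
  remainder 5/9*b*c**2 + 2*c**3 - 4*b*c - 14/9*b + c ≠ 0; add h_3 = 5/9*b*c**2 + 2*c**3 - 4*b*c - 14/9*b + c to the basis.

The other S-polynomials (S(f_1,h_3), S(f_2,h_3)) all reduce to 0 modulo the current basis, so we have a Gröbner basis.
Inter-reduce: drop elements whose leading term is divisible by another's, tail-reduce, and make monic.
Reduced Gröbner basis: {b*c**2 + 18/5*c**3 - 36/5*b*c - 14/5*b + 9/5*c, a*b + 2*c**2 - 4*b + 1, a*c - 5/9*c**2 + 14/9}.
Label its elements g_1 = b*c**2 + 18/5*c**3 - 36/5*b*c - 14/5*b + 9/5*c, g_2 = a*b + 2*c**2 - 4*b + 1, g_3 = a*c - 5/9*c**2 + 14/9.

Reduce p = -7*b*c + 10*c modulo G:
  leading term b*c: no divisor's leading term divides it; move -7*b*c to the remainder.
  leading term c: no divisor's leading term divides it; move 10*c to the remainder.
  normal form = -7*b*c + 10*c.
The normal form is nonzero, so p ∉ I. Since p minus its normal form lies in I, I + (p) = I + (r) where r = -7*b*c + 10*c; decide whether this ideal is the whole ring.
Run Buchberger on G together with r (pairs among the g_i already reduce to 0 since G is a Gröbner basis):
g_1 = b*c**2 + 18/5*c**3 - 36/5*b*c - 14/5*b + 9/5*c, LT = b*c**2.
g_2 = a*b + 2*c**2 - 4*b + 1, LT = a*b.
g_3 = a*c - 5/9*c**2 + 14/9, LT = a*c.
r = -7*b*c + 10*c, LT = b*c.

S(g_1,r): lcm = b*c**2. S = 18/5*c**3 - 36/5*b*c + 10/7*c**2 - 14/5*b + 9/5*c.
  reduce S modulo (g_1, g_2, g_3, r):
  remainder 18/5*c**3 + 10/7*c**2 - 14/5*b - 297/35*c ≠ 0; add m_5 = 18/5*c**3 + 10/7*c**2 - 14/5*b - 297/35*c to the basis.

S(g_2,r): lcm = a*b*c. S = 2*c**3 + 10/7*a*c - 4*b*c + c.
  reduce S modulo (g_1, g_2, g_3, r, m_5):
  remainder 14/9*b - 20/9 ≠ 0; add m_6 = 14/9*b - 20/9 to the basis.

S(g_2,m_6): lcm = a*b. S = 2*c**2 + 10/7*a - 4*b + 1.
  reduce S modulo (g_1, g_2, g_3, r, m_5, m_6):
  remainder 2*c**2 + 10/7*a - 33/7 ≠ 0; add m_7 = 2*c**2 + 10/7*a - 33/7 to the basis.

S(g_3,m_7): lcm = a*c**2. S = -5/9*c**3 - 5/7*a**2 + 33/14*a + 14/9*c.
  reduce S modulo (g_1, g_2, g_3, r, m_5, m_6, m_7):
  remainder -5/7*a**2 + 17461/7938*a + 31/126*c - 775/7938 ≠ 0; add m_8 = -5/7*a**2 + 17461/7938*a + 31/126*c - 775/7938 to the basis.

The other S-polynomials (S(g_1,g_2), S(g_1,g_3), S(g_2,g_3), S(g_3,r), S(g_1,m_5), S(g_2,m_5), S(g_3,m_5), S(r,m_5), S(g_1,m_6), S(g_3,m_6), S(r,m_6), S(m_5,m_6), S(g_1,m_7), S(g_2,m_7), S(r,m_7), S(m_5,m_7), S(m_6,m_7), S(g_1,m_8), S(g_2,m_8), S(g_3,m_8), S(r,m_8), S(m_5,m_8), S(m_6,m_8), S(m_7,m_8)) all reduce to 0 modulo the current basis, so we have a Gröbner basis.
Inter-reduce: drop elements whose leading term is divisible by another's, tail-reduce, and make monic.
Reduced Gröbner basis: {a**2 - 17461/5670*a - 31/90*c + 155/1134, a*c + 25/63*a + 31/126, c**2 + 5/7*a - 33/14, b - 10/7}.
The reduced Gröbner basis of I + (p) is {a**2 - 17461/5670*a - 31/90*c + 155/1134, a*c + 25/63*a + 31/126, c**2 + 5/7*a - 33/14, b - 10/7} ≠ {1}, a proper ideal, so the enlarged system stays consistent: p is independent of I, with normal form -7*b*c + 10*c.

-7*b*c + 10*c is independent of I; its normal form modulo I is -7*b*c + 10*c.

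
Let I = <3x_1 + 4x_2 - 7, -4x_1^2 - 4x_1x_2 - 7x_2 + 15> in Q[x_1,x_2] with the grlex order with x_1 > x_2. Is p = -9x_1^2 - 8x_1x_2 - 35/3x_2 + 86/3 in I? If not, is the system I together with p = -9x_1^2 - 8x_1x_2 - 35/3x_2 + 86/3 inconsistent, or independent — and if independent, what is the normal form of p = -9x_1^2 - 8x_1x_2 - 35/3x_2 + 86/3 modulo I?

First compute the reduced Gröbner basis of I by Buchberger's algorithm.
f_1 = 3x_1 + 4x_2 - 7, LT = x_1.
f_2 = -4x_1^2 - 4x_1x_2 - 7x_2 + 15, LT = x_1^2.

S(f_1,f_2): lcm = x_1^2. S = 1/3x_1x_2 - 7/3x_1 - 7/4x_2 + 15/4.
  leading term x_1x_2: subtract (1/9x_2)·f_1 from 1/3x_1x_2 - 7/3x_1 - 7/4x_2 + 15/4 → -4/9x_2^2 - 7/3x_1 - 35/36x_2 + 15/4
  leading term x_2^2: no divisor's leading term divides it; move -4/9x_2^2 to the remainder.
  leading term x_1: subtract (-7/9)·f_1 from -7/3x_1 - 35/36x_2 + 15/4 → 77/36x_2 - 61/36
  leading term x_2: no divisor's leading term divides it; move 77/36x_2 to the remainder.
  leading term 1: no divisor's leading term divides it; move -61/36 to the remainder.
  remainder -4/9x_2^2 + 77/36x_2 - 61/36 ≠ 0; add h_3 = -4/9x_2^2 + 77/36x_2 - 61/36 to the basis.

The other S-polynomials (S(f_1,h_3), S(f_2,h_3)) all reduce to 0 modulo the current basis, so we have a Gröbner basis.
Inter-reduce: drop elements whose leading term is divisible by another's, tail-reduce, and make monic.
Reduced Gröbner basis: {x_2^2 - 77/16x_2 + 61/16, x_1 + 4/3x_2 - 7/3}.
Label its elements g_1 = x_2^2 - 77/16x_2 + 61/16, g_2 = x_1 + 4/3x_2 - 7/3.

Reduce p = -9x_1^2 - 8x_1x_2 - 35/3x_2 + 86/3 modulo G:
  leading term x_1^2: subtract (-9x_1)·g_2 from -9x_1^2 - 8x_1x_2 - 35/3x_2 + 86/3 → 4x_1x_2 - 21x_1 - 35/3x_2 + 86/3
  leading term x_1x_2: subtract (4x_2)·g_2 from 4x_1x_2 - 21x_1 - 35/3x_2 + 86/3 → -16/3x_2^2 - 21x_1 - 7/3x_2 + 86/3
  leading term x_2^2: subtract (-16/3)·g_1 from -16/3x_2^2 - 21x_1 - 7/3x_2 + 86/3 → -21x_1 - 28x_2 + 49
  leading term x_1: subtract (-21)·g_2 from -21x_1 - 28x_2 + 49 → 0
  normal form = 0.
Since the normal form is 0, p ∈ I.

The remainder on division by a Gröbner basis is unique — it is the normal form.

-9x_1^2 - 8x_1x_2 - 35/3x_2 + 86/3 lies in I (it reduces to 0).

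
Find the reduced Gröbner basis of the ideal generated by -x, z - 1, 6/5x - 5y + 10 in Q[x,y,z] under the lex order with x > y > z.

f_1 = -x, LT = x.
f_2 = z - 1, LT = z.
f_3 = 6/5x - 5y + 10, LT = x.

S(f_1,f_3): lcm = x. S = 25/6y - 25/3.
  leading term y: no divisor's leading term divides it; move 25/6y to the remainder.
  leading term 1: no divisor's leading term divides it; move -25/3 to the remainder.
  remainder 25/6y - 25/3 ≠ 0; add g_4 = 25/6y - 25/3 to the basis.

The other S-polynomials (S(f_1,f_2), S(f_2,f_3), S(f_1,g_4), S(f_2,g_4), S(f_3,g_4)) all reduce to 0 modulo the current basis, so we have a Gröbner basis.
Inter-reduce: drop elements whose leading term is divisible by another's, tail-reduce, and make monic.

G = {x, y - 2, z - 1}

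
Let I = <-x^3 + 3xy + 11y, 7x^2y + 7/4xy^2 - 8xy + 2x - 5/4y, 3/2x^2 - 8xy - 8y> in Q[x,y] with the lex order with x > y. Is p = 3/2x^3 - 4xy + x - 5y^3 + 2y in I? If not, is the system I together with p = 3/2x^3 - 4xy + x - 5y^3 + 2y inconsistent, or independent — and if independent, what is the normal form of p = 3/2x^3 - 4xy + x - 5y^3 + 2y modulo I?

First compute the reduced Gröbner basis of I by Buchberger's algorithm.
f_1 = -x^3 + 3xy + 11y, LT = x^3.
f_2 = 7x^2y + 7/4xy^2 - 8xy + 2x - 5/4y, LT = x^2y.
f_3 = 3/2x^2 - 8xy - 8y, LT = x^2.

S(f_1,f_2): lcm = x^3y. S = -1/4x^2y^2 + 8/7x^2y - 2/7x^2 - 3xy^2 + 5/28xy - 11y^2.
  reduce S modulo (f_1, f_2, f_3):
  remainder 1/16xy^3 - 25/7xy^2 + 19/588xy - 16/49x - 1237/112y^2 - 194/147y ≠ 0; add h_4 = 1/16xy^3 - 25/7xy^2 + 19/588xy - 16/49x - 1237/112y^2 - 194/147y to the basis.

S(f_1,f_3): lcm = x^3. S = 16/3x^2y + 7/3xy - 11y.
  reduce S modulo (f_1, f_2, f_3, h_4):
  remainder -4/3xy^2 + 59/7xy - 32/21x - 211/21y ≠ 0; add h_5 = -4/3xy^2 + 59/7xy - 32/21x - 211/21y to the basis.

S(f_2,f_3): lcm = x^2y. S = 67/12xy^2 - 8/7xy + 2/7x + 16/3y^2 - 5/28y.
  reduce S modulo (f_1, f_2, f_3, h_4, h_5):
  remainder 3825/112xy - 128/21x + 16/3y^2 - 14197/336y ≠ 0; add h_6 = 3825/112xy - 128/21x + 16/3y^2 - 14197/336y to the basis.

S(f_1,h_4): lcm = x^3y^3. S = 400/7x^3y^2 - 76/147x^3y + 256/49x^3 + 1237/7x^2y^2 + 3104/147x^2y - 3xy^4 - 11y^4.
  reduce S modulo (f_1, f_2, f_3, h_4, h_5, h_6):
  remainder -343084832/1686825x - 11y^4 + 689/7y^3 - 9355003472/1686825y^2 - 2597589973/1686825y ≠ 0; add h_7 = -343084832/1686825x - 11y^4 + 689/7y^3 - 9355003472/1686825y^2 - 2597589973/1686825y to the basis.

S(f_2,h_4): lcm = x^2y^3. S = 400/7x^2y^2 - 76/147x^2y + 256/49x^2 + 1/4xy^4 - 8/7xy^3 + 177xy^2 + 3104/147xy - 5/28y^3.
  reduce S modulo (f_1, f_2, f_3, h_4, h_5, h_6, h_7):
  remainder 1364748/10721401y^4 + 459529808/10721401y^3 - 22690152484/75049807y^2 + 8552651868/75049807y ≠ 0; add h_8 = 1364748/10721401y^4 + 459529808/10721401y^3 - 22690152484/75049807y^2 + 8552651868/75049807y to the basis.

S(f_3,h_4): lcm = x^2y^3. S = 400/7x^2y^2 - 76/147x^2y + 256/49x^2 - 16/3xy^4 + 1237/7xy^2 + 3104/147xy - 16/3y^4.
  reduce S modulo (f_1, f_2, f_3, h_4, h_5, h_6, h_7, h_8):
  remainder -33870042373/1364748y^3 + 4654777410893/28659708y^2 - 451007533694/7164927y ≠ 0; add h_9 = -33870042373/1364748y^3 + 4654777410893/28659708y^2 - 451007533694/7164927y to the basis.

S(f_1,h_5): lcm = x^3y^2. S = 177/28x^3y - 8/7x^3 - 211/28x^2y - 3xy^3 - 11y^3.
  reduce S modulo (f_1, f_2, f_3, h_4, h_5, h_6, h_7, h_8, h_9):
  remainder 164726184232357/2845083559332y^2 - 13278001723660/711270889833y ≠ 0; add h_10 = 164726184232357/2845083559332y^2 - 13278001723660/711270889833y to the basis.

S(f_2,h_5): lcm = x^2y^2. S = 177/28x^2y - 8/7x^2 + 1/4xy^3 - 8/7xy^2 - 29/4xy - 5/28y^2.
  reduce S modulo (f_1, f_2, f_3, h_4, h_5, h_6, h_7, h_8, h_9, h_10):
  remainder 2254052874055431/59900430629948y ≠ 0; add h_11 = 2254052874055431/59900430629948y to the basis.

The other S-polynomials (S(f_3,h_5), S(h_4,h_5), S(f_1,h_6), S(f_2,h_6), S(f_3,h_6), S(h_4,h_6), S(h_5,h_6), S(f_1,h_7), S(f_2,h_7), S(f_3,h_7), S(h_4,h_7), S(h_5,h_7), S(h_6,h_7), S(f_1,h_8), S(f_2,h_8), S(f_3,h_8), S(h_4,h_8), S(h_5,h_8), S(h_6,h_8), S(h_7,h_8), S(f_1,h_9), S(f_2,h_9), S(f_3,h_9), S(h_4,h_9), S(h_5,h_9), S(h_6,h_9), S(h_7,h_9), S(h_8,h_9), S(f_1,h_10), S(f_2,h_10), S(f_3,h_10), S(h_4,h_10), S(h_5,h_10), S(h_6,h_10), S(h_7,h_10), S(h_8,h_10), S(h_9,h_10), S(f_1,h_11), S(f_2,h_11), S(f_3,h_11), S(h_4,h_11), S(h_5,h_11), S(h_6,h_11), S(h_7,h_11), S(h_8,h_11), S(h_9,h_11), S(h_10,h_11)) all reduce to 0 modulo the current basis, so we have a Gröbner basis.
Inter-reduce: drop elements whose leading term is divisible by another's, tail-reduce, and make monic.
Reduced Gröbner basis: {x, y}.
Label its elements g_1 = x, g_2 = y.

Reduce p = 3/2x^3 - 4xy + x - 5y^3 + 2y modulo G:
  leading term x^3: subtract (3/2x^2)·g_1 from 3/2x^3 - 4xy + x - 5y^3 + 2y → -4xy + x - 5y^3 + 2y
  leading term xy: subtract (-4y)·g_1 from -4xy + x - 5y^3 + 2y → x - 5y^3 + 2y
  leading term x: subtract (1)·g_1 from x - 5y^3 + 2y → -5y^3 + 2y
  leading term y^3: subtract (-5y^2)·g_2 from -5y^3 + 2y → 2y
  leading term y: subtract (2)·g_2 from 2y → 0
  normal form = 0.
Since the normal form is 0, p ∈ I.

3/2x^3 - 4xy + x - 5y^3 + 2y lies in I (it reduces to 0).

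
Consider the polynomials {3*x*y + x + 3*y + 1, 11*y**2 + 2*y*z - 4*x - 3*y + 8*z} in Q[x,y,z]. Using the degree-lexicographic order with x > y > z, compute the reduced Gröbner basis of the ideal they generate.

This is the nonlinear analogue of row-reducing a linear system.

f_1 = 3*x*y + x + 3*y + 1, LT = x*y.
f_2 = 11*y**2 + 2*y*z - 4*x - 3*y + 8*z, LT = y**2.

S(f_1,f_2): lcm = x*y**2. S = -2/11*x*y*z + 4/11*x**2 + 20/33*x*y - 8/11*x*z + y**2 + 1/3*y.
  reduce S modulo (f_1, f_2):
  remainder 4/11*x**2 - 2/3*x*z + 16/99*x - 2/3*z - 20/99 ≠ 0; add g_3 = 4/11*x**2 - 2/3*x*z + 16/99*x - 2/3*z - 20/99 to the basis.

The other S-polynomials (S(f_1,g_3), S(f_2,g_3)) all reduce to 0 modulo the current basis, so we have a Gröbner basis.

G = {x**2 - 11/6*x*z + 4/9*x - 11/6*z - 5/9, x*y + 1/3*x + y + 1/3, y**2 + 2/11*y*z - 4/11*x - 3/11*y + 8/11*z}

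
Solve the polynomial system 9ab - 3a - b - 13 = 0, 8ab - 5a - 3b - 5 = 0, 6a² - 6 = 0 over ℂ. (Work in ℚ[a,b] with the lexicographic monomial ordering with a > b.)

{(1, 2)}

Compute a lex Gröbner basis by Buchberger's algorithm.
f_1 = 9ab - 3a - b - 13, LT = ab.
f_2 = 8ab - 5a - 3b - 5, LT = ab.
f_3 = 6a² - 6, LT = a².

S(f_1,f_2): lcm = ab. S = 7/24a + 19/72b - 59/72.
  leading term a: no divisor's leading term divides it; move 7/24a to the remainder.
  leading term b: no divisor's leading term divides it; move 19/72b to the remainder.
  leading term 1: no divisor's leading term divides it; move -59/72 to the remainder.
  remainder 7/24a + 19/72b - 59/72 ≠ 0; add h_4 = 7/24a + 19/72b - 59/72 to the basis.

S(f_1,f_3): lcm = a²b. S = -⅓a² - 1/9ab - 13/9a + b.
  leading term a²: subtract (-1/18)·f_3 from -⅓a² - 1/9ab - 13/9a + b → -1/9ab - 13/9a + b - ⅓
  leading term ab: subtract (-1/81)·f_1 from -1/9ab - 13/9a + b - ⅓ → -40/27a + 80/81b - 40/81
  leading term a: subtract (-320/63)·h_4 from -40/27a + 80/81b - 40/81 → 440/189b - 880/189
  leading term b: no divisor's leading term divides it; move 440/189b to the remainder.
  leading term 1: no divisor's leading term divides it; move -880/189 to the remainder.
  remainder 440/189b - 880/189 ≠ 0; add h_5 = 440/189b - 880/189 to the basis.

The other S-polynomials (S(f_2,f_3), S(f_1,h_4), S(f_2,h_4), S(f_3,h_4), S(f_1,h_5), S(f_2,h_5), S(f_3,h_5), S(h_4,h_5)) all reduce to 0 modulo the current basis, so we have a Gröbner basis.
Inter-reduce: drop elements whose leading term is divisible by another's, tail-reduce, and make monic.
Reduced Gröbner basis: {a - 1, b - 2}.

Elimination: the polynomial b - 2 lies in the elimination ideal for b, so b ∈ {2}. For each such b, the remaining basis elements (now univariate) give the rest of the solution.
  b = 2: the earlier basis element becomes a - 1 = 0, giving a = 1 — point (1, 2).
Check: every point annihilates each of the original generators.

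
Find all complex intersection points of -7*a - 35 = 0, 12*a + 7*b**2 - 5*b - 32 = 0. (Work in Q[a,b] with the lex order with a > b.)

Compute a lex Gröbner basis by Buchberger's algorithm.
f_1 = -7*a - 35, LT = a.
f_2 = 12*a + 7*b**2 - 5*b - 32, LT = a.

S(f_1,f_2): lcm = a. S = -7/12*b**2 + 5/12*b + 23/3.
  leading term b**2: no divisor's leading term divides it; move -7/12*b**2 to the remainder.
  leading term b: no divisor's leading term divides it; move 5/12*b to the remainder.
  leading term 1: no divisor's leading term divides it; move 23/3 to the remainder.
  remainder -7/12*b**2 + 5/12*b + 23/3 ≠ 0; add h_3 = -7/12*b**2 + 5/12*b + 23/3 to the basis.

The other S-polynomials (S(f_1,h_3), S(f_2,h_3)) all reduce to 0 modulo the current basis, so we have a Gröbner basis.
Inter-reduce: drop elements whose leading term is divisible by another's, tail-reduce, and make monic.
Reduced Gröbner basis: {a + 5, b**2 - 5/7*b - 92/7}.

Elimination: the polynomial b**2 - 5/7*b - 92/7 lies in the elimination ideal for b, so b ∈ {-23/7, 4}. For each such b, the remaining basis elements (now univariate) give the rest of the solution.
  b = -23/7: the earlier basis element becomes a + 5 = 0, giving a = -5 — point (-5, -23/7).
  b = 4: the earlier basis element becomes a + 5 = 0, giving a = -5 — point (-5, 4).
Check: every point annihilates each of the original generators.

{(-5, -23/7), (-5, 4)}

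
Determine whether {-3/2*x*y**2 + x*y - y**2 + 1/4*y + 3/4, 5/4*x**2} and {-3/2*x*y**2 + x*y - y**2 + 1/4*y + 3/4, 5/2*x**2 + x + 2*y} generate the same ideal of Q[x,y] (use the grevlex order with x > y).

Since reduced Gröbner bases are canonical representatives of ideals under a given ordering, it suffices to compute and compare them.
Buchberger on the first generating set:
f_1 = -3/2*x*y**2 + x*y - y**2 + 1/4*y + 3/4, LT = x*y**2.
f_2 = 5/4*x**2, LT = x**2.

S(f_1,f_2): lcm = x**2*y**2. S = -2/3*x**2*y + 2/3*x*y**2 - 1/6*x*y - 1/2*x.
  leading term x**2*y: subtract (-8/15*y)·f_2 from -2/3*x**2*y + 2/3*x*y**2 - 1/6*x*y - 1/2*x → 2/3*x*y**2 - 1/6*x*y - 1/2*x
  leading term x*y**2: subtract (-4/9)·f_1 from 2/3*x*y**2 - 1/6*x*y - 1/2*x → 5/18*x*y - 4/9*y**2 - 1/2*x + 1/9*y + 1/3
  leading term x*y: no divisor's leading term divides it; move 5/18*x*y to the remainder.
  leading term y**2: no divisor's leading term divides it; move -4/9*y**2 to the remainder.
  leading term x: no divisor's leading term divides it; move -1/2*x to the remainder.
  leading term y: no divisor's leading term divides it; move 1/9*y to the remainder.
  leading term 1: no divisor's leading term divides it; move 1/3 to the remainder.
  remainder 5/18*x*y - 4/9*y**2 - 1/2*x + 1/9*y + 1/3 ≠ 0; add g_3 = 5/18*x*y - 4/9*y**2 - 1/2*x + 1/9*y + 1/3 to the basis.

S(f_1,g_3): lcm = x*y**2. S = 8/5*y**3 + 17/15*x*y + 4/15*y**2 - 41/30*y - 1/2.
  leading term y**3: no divisor's leading term divides it; move 8/5*y**3 to the remainder.
  leading term x*y: subtract (102/25)·g_3 from 17/15*x*y + 4/15*y**2 - 41/30*y - 1/2 → 52/25*y**2 + 51/25*x - 91/50*y - 93/50
  leading term y**2: no divisor's leading term divides it; move 52/25*y**2 to the remainder.
  leading term x: no divisor's leading term divides it; move 51/25*x to the remainder.
  leading term y: no divisor's leading term divides it; move -91/50*y to the remainder.
  leading term 1: no divisor's leading term divides it; move -93/50 to the remainder.
  remainder 8/5*y**3 + 52/25*y**2 + 51/25*x - 91/50*y - 93/50 ≠ 0; add g_4 = 8/5*y**3 + 52/25*y**2 + 51/25*x - 91/50*y - 93/50 to the basis.

The other S-polynomials (S(f_2,g_3), S(f_1,g_4), S(f_2,g_4), S(g_3,g_4)) all reduce to 0 modulo the current basis, so we have a Gröbner basis.
Inter-reduce: drop elements whose leading term is divisible by another's, tail-reduce, and make monic.
Reduced Gröbner basis: {y**3 + 13/10*y**2 + 51/40*x - 91/80*y - 93/80, x**2, x*y - 8/5*y**2 - 9/5*x + 2/5*y + 6/5}.

Buchberger on the second generating set:
h_1 = -3/2*x*y**2 + x*y - y**2 + 1/4*y + 3/4, LT = x*y**2.
h_2 = 5/2*x**2 + x + 2*y, LT = x**2.

S(h_1,h_2): lcm = x**2*y**2. S = -2/3*x**2*y + 4/15*x*y**2 - 4/5*y**3 - 1/6*x*y - 1/2*x.
  leading term x**2*y: subtract (-4/15*y)·h_2 from -2/3*x**2*y + 4/15*x*y**2 - 4/5*y**3 - 1/6*x*y - 1/2*x → 4/15*x*y**2 - 4/5*y**3 + 1/10*x*y + 8/15*y**2 - 1/2*x
  leading term x*y**2: subtract (-8/45)·h_1 from 4/15*x*y**2 - 4/5*y**3 + 1/10*x*y + 8/15*y**2 - 1/2*x → -4/5*y**3 + 5/18*x*y + 16/45*y**2 - 1/2*x + 2/45*y + 2/15
  leading term y**3: no divisor's leading term divides it; move -4/5*y**3 to the remainder.
  leading term x*y: no divisor's leading term divides it; move 5/18*x*y to the remainder.
  leading term y**2: no divisor's leading term divides it; move 16/45*y**2 to the remainder.
  leading term x: no divisor's leading term divides it; move -1/2*x to the remainder.
  leading term y: no divisor's leading term divides it; move 2/45*y to the remainder.
  leading term 1: no divisor's leading term divides it; move 2/15 to the remainder.
  remainder -4/5*y**3 + 5/18*x*y + 16/45*y**2 - 1/2*x + 2/45*y + 2/15 ≠ 0; add k_3 = -4/5*y**3 + 5/18*x*y + 16/45*y**2 - 1/2*x + 2/45*y + 2/15 to the basis.

The other S-polynomials (S(h_1,k_3), S(h_2,k_3)) all reduce to 0 modulo the current basis, so we have a Gröbner basis.
Inter-reduce: drop elements whose leading term is divisible by another's, tail-reduce, and make monic.
Reduced Gröbner basis: {x*y**2 - 2/3*x*y + 2/3*y**2 - 1/6*y - 1/2, y**3 - 25/72*x*y - 4/9*y**2 + 5/8*x - 1/18*y - 1/6, x**2 + 2/5*x + 4/5*y}.

The bases are distinct; the ideals are different.

No, the ideals differ.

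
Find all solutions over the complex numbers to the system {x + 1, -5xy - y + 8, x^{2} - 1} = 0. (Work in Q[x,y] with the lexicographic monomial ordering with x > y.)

Compute a lex Gröbner basis by Buchberger's algorithm.
f_1 = x + 1, LT = x.
f_2 = -5xy - y + 8, LT = xy.
f_3 = x^{2} - 1, LT = x^{2}.

S(f_1,f_2): lcm = xy. S = \tfrac{4}{5}y + \tfrac{8}{5}.
  leading term y: no divisor's leading term divides it; move \tfrac{4}{5}y to the remainder.
  leading term 1: no divisor's leading term divides it; move \tfrac{8}{5} to the remainder.
  remainder \tfrac{4}{5}y + \tfrac{8}{5} ≠ 0; add h_4 = \tfrac{4}{5}y + \tfrac{8}{5} to the basis.

S(f_1,f_3): lcm = x^{2}. S = x + 1.
  leading term x: subtract (1)·f_1 from x + 1 → 0
  remainder 0.

S(f_2,f_3): lcm = x^{2}y. S = \tfrac{1}{5}xy - \tfrac{8}{5}x + y.
  leading term xy: subtract (\tfrac{1}{5}y)·f_1 from \tfrac{1}{5}xy - \tfrac{8}{5}x + y → -\tfrac{8}{5}x + \tfrac{4}{5}y
  leading term x: subtract (-\tfrac{8}{5})·f_1 from -\tfrac{8}{5}x + \tfrac{4}{5}y → \tfrac{4}{5}y + \tfrac{8}{5}
  leading term y: subtract (1)·h_4 from \tfrac{4}{5}y + \tfrac{8}{5} → 0
  remainder 0.

S(f_1,h_4): leading monomials are coprime, so the S-polynomial reduces to 0 (Buchberger's first criterion).
S(f_2,h_4): lcm = xy. S = -2x + \tfrac{1}{5}y - \tfrac{8}{5}.
  leading term x: subtract (-2)·f_1 from -2x + \tfrac{1}{5}y - \tfrac{8}{5} → \tfrac{1}{5}y + \tfrac{2}{5}
  leading term y: subtract (\tfrac{1}{4})·h_4 from \tfrac{1}{5}y + \tfrac{2}{5} → 0
  remainder 0.

S(f_3,h_4): leading monomials are coprime, so the S-polynomial reduces to 0 (Buchberger's first criterion).
Every S-polynomial of the final basis reduces to 0, so we have a Gröbner basis.
Inter-reduce: drop elements whose leading term is divisible by another's, tail-reduce, and make monic.
Reduced Gröbner basis: {x + 1, y + 2}.

Since the basis is lex-ordered, y + 2 is univariate in y. Its roots are {-2}. Back-substituting each root into the other basis elements fixes the other coordinates.
  y = -2: the earlier basis element becomes x + 1 = 0, giving x = -1 — point (-1, -2).

{(-1, -2)}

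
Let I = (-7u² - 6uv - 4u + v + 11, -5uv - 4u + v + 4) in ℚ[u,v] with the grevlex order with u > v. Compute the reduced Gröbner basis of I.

G = {u² - 4/35u + 1/35v - 31/35, uv + ⅘u - ⅕v - ⅘, v² + 112/5u - 148/5v - 112/5}

f_1 = -7u² - 6uv - 4u + v + 11, LT = u².
f_2 = -5uv - 4u + v + 4, LT = uv.

S(f_1,f_2): lcm = u²v. S = 6/7uv² - ⅘u² + 27/35uv - 1/7v² + ⅘u - 11/7v.
  leading term uv²: subtract (-6/35v)·f_2 from 6/7uv² - ⅘u² + 27/35uv - 1/7v² + ⅘u - 11/7v → -⅘u² + 3/35uv + 1/35v² + ⅘u - 31/35v
  leading term u²: subtract (4/35)·f_1 from -⅘u² + 3/35uv + 1/35v² + ⅘u - 31/35v → 27/35uv + 1/35v² + 44/35u - v - 44/35
  leading term uv: subtract (-27/175)·f_2 from 27/35uv + 1/35v² + 44/35u - v - 44/35 → 1/35v² + 16/25u - 148/175v - 16/25
  leading term v²: no divisor's leading term divides it; move 1/35v² to the remainder.
  leading term u: no divisor's leading term divides it; move 16/25u to the remainder.
  leading term v: no divisor's leading term divides it; move -148/175v to the remainder.
  leading term 1: no divisor's leading term divides it; move -16/25 to the remainder.
  remainder 1/35v² + 16/25u - 148/175v - 16/25 ≠ 0; add g_3 = 1/35v² + 16/25u - 148/175v - 16/25 to the basis.

S(f_1,g_3): leading monomials are coprime, so the S-polynomial reduces to 0 (Buchberger's first criterion).
S(f_2,g_3): lcm = uv². S = -112/5u² + 152/5uv - ⅕v² + 112/5u - ⅘v.
  leading term u²: subtract (16/5)·f_1 from -112/5u² + 152/5uv - ⅕v² + 112/5u - ⅘v → 248/5uv - ⅕v² + 176/5u - 4v - 176/5
  leading term uv: subtract (-248/25)·f_2 from 248/5uv - ⅕v² + 176/5u - 4v - 176/5 → -⅕v² - 112/25u + 148/25v + 112/25
  leading term v²: subtract (-7)·g_3 from -⅕v² - 112/25u + 148/25v + 112/25 → 0
  remainder 0.

Every S-polynomial of the final basis reduces to 0, so we have a Gröbner basis.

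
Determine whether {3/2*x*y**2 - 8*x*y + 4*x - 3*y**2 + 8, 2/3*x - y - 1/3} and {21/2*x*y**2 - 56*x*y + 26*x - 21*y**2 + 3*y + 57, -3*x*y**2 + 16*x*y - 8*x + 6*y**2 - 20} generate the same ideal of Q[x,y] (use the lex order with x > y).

Two ideals are equal iff their reduced Gröbner bases coincide (the reduced basis is unique for a fixed ordering).
Buchberger on the first generating set:
f_1 = 3/2*x*y**2 - 8*x*y + 4*x - 3*y**2 + 8, LT = x*y**2.
f_2 = 2/3*x - y - 1/3, LT = x.

S(f_1,f_2): lcm = x*y**2. S = -16/3*x*y + 8/3*x + 3/2*y**3 - 3/2*y**2 + 16/3.
  leading term x*y: subtract (-8*y)·f_2 from -16/3*x*y + 8/3*x + 3/2*y**3 - 3/2*y**2 + 16/3 → 8/3*x + 3/2*y**3 - 19/2*y**2 - 8/3*y + 16/3
  leading term x: subtract (4)·f_2 from 8/3*x + 3/2*y**3 - 19/2*y**2 - 8/3*y + 16/3 → 3/2*y**3 - 19/2*y**2 + 4/3*y + 20/3
  leading term y**3: no divisor's leading term divides it; move 3/2*y**3 to the remainder.
  leading term y**2: no divisor's leading term divides it; move -19/2*y**2 to the remainder.
  leading term y: no divisor's leading term divides it; move 4/3*y to the remainder.
  leading term 1: no divisor's leading term divides it; move 20/3 to the remainder.
  remainder 3/2*y**3 - 19/2*y**2 + 4/3*y + 20/3 ≠ 0; add g_3 = 3/2*y**3 - 19/2*y**2 + 4/3*y + 20/3 to the basis.

The other S-polynomials (S(f_1,g_3), S(f_2,g_3)) all reduce to 0 modulo the current basis, so we have a Gröbner basis.
Inter-reduce: drop elements whose leading term is divisible by another's, tail-reduce, and make monic.
Reduced Gröbner basis: {x - 3/2*y - 1/2, y**3 - 19/3*y**2 + 8/9*y + 40/9}.

Buchberger on the second generating set:
h_1 = 21/2*x*y**2 - 56*x*y + 26*x - 21*y**2 + 3*y + 57, LT = x*y**2.
h_2 = -3*x*y**2 + 16*x*y - 8*x + 6*y**2 - 20, LT = x*y**2.

S(h_1,h_2): lcm = x*y**2. S = -4/21*x + 2/7*y - 26/21.
  leading term x: no divisor's leading term divides it; move -4/21*x to the remainder.
  leading term y: no divisor's leading term divides it; move 2/7*y to the remainder.
  leading term 1: no divisor's leading term divides it; move -26/21 to the remainder.
  remainder -4/21*x + 2/7*y - 26/21 ≠ 0; add k_3 = -4/21*x + 2/7*y - 26/21 to the basis.

S(h_1,k_3): lcm = x*y**2. S = -16/3*x*y + 52/21*x + 3/2*y**3 - 17/2*y**2 + 2/7*y + 38/7.
  leading term x*y: subtract (28*y)·k_3 from -16/3*x*y + 52/21*x + 3/2*y**3 - 17/2*y**2 + 2/7*y + 38/7 → 52/21*x + 3/2*y**3 - 33/2*y**2 + 734/21*y + 38/7
  leading term x: subtract (-13)·k_3 from 52/21*x + 3/2*y**3 - 33/2*y**2 + 734/21*y + 38/7 → 3/2*y**3 - 33/2*y**2 + 116/3*y - 32/3
  leading term y**3: no divisor's leading term divides it; move 3/2*y**3 to the remainder.
  leading term y**2: no divisor's leading term divides it; move -33/2*y**2 to the remainder.
  leading term y: no divisor's leading term divides it; move 116/3*y to the remainder.
  leading term 1: no divisor's leading term divides it; move -32/3 to the remainder.
  remainder 3/2*y**3 - 33/2*y**2 + 116/3*y - 32/3 ≠ 0; add k_4 = 3/2*y**3 - 33/2*y**2 + 116/3*y - 32/3 to the basis.

The other S-polynomials (S(h_2,k_3), S(h_1,k_4), S(h_2,k_4), S(k_3,k_4)) all reduce to 0 modulo the current basis, so we have a Gröbner basis.
Inter-reduce: drop elements whose leading term is divisible by another's, tail-reduce, and make monic.
Reduced Gröbner basis: {x - 3/2*y + 13/2, y**3 - 11*y**2 + 232/9*y - 64/9}.

The bases are distinct; the ideals are different.
The choice of monomial ordering does not affect the verdict — as long as both bases are computed under the same ordering, their equality decides ideal equality.

No, the ideals differ.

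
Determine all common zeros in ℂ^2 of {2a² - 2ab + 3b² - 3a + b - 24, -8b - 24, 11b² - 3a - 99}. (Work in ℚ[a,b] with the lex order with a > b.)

{(0, -3)}

Compute a lex Gröbner basis by Buchberger's algorithm.
f_1 = 2a² - 2ab - 3a + 3b² + b - 24, LT = a².
f_2 = -8b - 24, LT = b.
f_3 = -3a + 11b² - 99, LT = a.

The S-polynomials (S(f_1,f_2), S(f_1,f_3), S(f_2,f_3)) all reduce to 0 modulo the current basis, so we have a Gröbner basis.
Inter-reduce: drop elements whose leading term is divisible by another's, tail-reduce, and make monic.
Reduced Gröbner basis: {a, b + 3}.

The lex basis is triangular: the last element involves only b. Solving b + 3 = 0 gives b ∈ {-3}; substituting each value into the earlier elements determines the remaining variables.
  b = -3: the earlier basis element becomes a = 0, giving a = 0 — point (0, -3).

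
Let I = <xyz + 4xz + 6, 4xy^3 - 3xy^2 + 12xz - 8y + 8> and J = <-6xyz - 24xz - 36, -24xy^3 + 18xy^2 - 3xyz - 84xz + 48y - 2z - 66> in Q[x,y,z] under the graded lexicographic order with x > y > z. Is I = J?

No, the ideals differ.

Equality of ideals is decidable: compute both reduced Gröbner bases (unique for the ordering) and check whether they agree.
Buchberger on the first generating set:
f_1 = xyz + 4xz + 6, LT = xyz.
f_2 = 4xy^3 - 3xy^2 + 12xz - 8y + 8, LT = xy^3.

S(f_1,f_2): lcm = xy^3z. S = 19/4xy^2z - 3xz^2 + 6y^2 + 2yz - 2z.
  reduce S modulo (f_1, f_2):
  remainder -3xz^2 + 76xz + 6y^2 + 2yz - 57/2y - 2z + 114 ≠ 0; add g_3 = -3xz^2 + 76xz + 6y^2 + 2yz - 57/2y - 2z + 114 to the basis.

S(f_1,g_3): lcm = xyz^2. S = 76/3xyz + 4xz^2 + 2y^3 + 2/3y^2z - 19/2y^2 - 2/3yz + 38y + 6z.
  reduce S modulo (f_1, f_2, g_3):
  remainder 2y^3 + 2/3y^2z - 3/2y^2 + 2yz + 10/3z ≠ 0; add g_4 = 2y^3 + 2/3y^2z - 3/2y^2 + 2yz + 10/3z to the basis.

The other S-polynomials (S(f_2,g_3), S(f_1,g_4), S(f_2,g_4), S(g_3,g_4)) all reduce to 0 modulo the current basis, so we have a Gröbner basis.
Inter-reduce: drop elements whose leading term is divisible by another's, tail-reduce, and make monic.
Reduced Gröbner basis: {xyz + 4xz + 6, xz^2 - 76/3xz - 2y^2 - 2/3yz + 19/2y + 2/3z - 38, y^3 + 1/3y^2z - 3/4y^2 + yz + 5/3z}.

Buchberger on the second generating set:
h_1 = -6xyz - 24xz - 36, LT = xyz.
h_2 = -24xy^3 + 18xy^2 - 3xyz - 84xz + 48y - 2z - 66, LT = xy^3.

S(h_1,h_2): lcm = xy^3z. S = 19/4xy^2z - 1/8xyz^2 - 7/2xz^2 + 6y^2 + 2yz - 1/12z^2 - 11/4z.
  reduce S modulo (h_1, h_2):
  remainder -3xz^2 + 76xz + 6y^2 + 2yz - 1/12z^2 - 57/2y - 2z + 114 ≠ 0; add k_3 = -3xz^2 + 76xz + 6y^2 + 2yz - 1/12z^2 - 57/2y - 2z + 114 to the basis.

S(h_1,k_3): lcm = xyz^2. S = 76/3xyz + 4xz^2 + 2y^3 + 2/3y^2z - 1/36yz^2 - 19/2y^2 - 2/3yz + 38y + 6z.
  reduce S modulo (h_1, h_2, k_3):
  remainder 2y^3 + 2/3y^2z - 1/36yz^2 - 3/2y^2 + 2yz - 1/9z^2 + 10/3z ≠ 0; add k_4 = 2y^3 + 2/3y^2z - 1/36yz^2 - 3/2y^2 + 2yz - 1/9z^2 + 10/3z to the basis.

The other S-polynomials (S(h_2,k_3), S(h_1,k_4), S(h_2,k_4), S(k_3,k_4)) all reduce to 0 modulo the current basis, so we have a Gröbner basis.
Inter-reduce: drop elements whose leading term is divisible by another's, tail-reduce, and make monic.
Reduced Gröbner basis: {xyz + 4xz + 6, xz^2 - 76/3xz - 2y^2 - 2/3yz + 1/36z^2 + 19/2y + 2/3z - 38, y^3 + 1/3y^2z - 1/72yz^2 - 3/4y^2 + yz - 1/18z^2 + 5/3z}.

The bases are distinct; the ideals are different.
The same test decides containment: I ⊆ J iff every generator of I reduces to 0 modulo a Gröbner basis of J.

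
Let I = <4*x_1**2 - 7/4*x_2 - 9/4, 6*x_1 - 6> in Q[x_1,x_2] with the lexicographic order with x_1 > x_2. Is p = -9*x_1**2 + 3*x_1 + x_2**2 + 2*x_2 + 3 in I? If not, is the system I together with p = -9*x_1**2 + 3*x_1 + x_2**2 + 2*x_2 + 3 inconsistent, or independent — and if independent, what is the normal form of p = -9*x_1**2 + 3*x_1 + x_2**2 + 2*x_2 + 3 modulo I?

-9*x_1**2 + 3*x_1 + x_2**2 + 2*x_2 + 3 lies in I (it reduces to 0).

First compute the reduced Gröbner basis of I by Buchberger's algorithm.
f_1 = 4*x_1**2 - 7/4*x_2 - 9/4, LT = x_1**2.
f_2 = 6*x_1 - 6, LT = x_1.

S(f_1,f_2): lcm = x_1**2. S = x_1 - 7/16*x_2 - 9/16.
  reduce S modulo (f_1, f_2):
  remainder -7/16*x_2 + 7/16 ≠ 0; add h_3 = -7/16*x_2 + 7/16 to the basis.

The other S-polynomials (S(f_1,h_3), S(f_2,h_3)) all reduce to 0 modulo the current basis, so we have a Gröbner basis.
Inter-reduce: drop elements whose leading term is divisible by another's, tail-reduce, and make monic.
Reduced Gröbner basis: {x_1 - 1, x_2 - 1}.
Label its elements g_1 = x_1 - 1, g_2 = x_2 - 1.

Reduce p = -9*x_1**2 + 3*x_1 + x_2**2 + 2*x_2 + 3 modulo G:
  leading term x_1**2: subtract (-9*x_1)·g_1 from -9*x_1**2 + 3*x_1 + x_2**2 + 2*x_2 + 3 → -6*x_1 + x_2**2 + 2*x_2 + 3
  leading term x_1: subtract (-6)·g_1 from -6*x_1 + x_2**2 + 2*x_2 + 3 → x_2**2 + 2*x_2 - 3
  leading term x_2**2: subtract (x_2)·g_2 from x_2**2 + 2*x_2 - 3 → 3*x_2 - 3
  leading term x_2: subtract (3)·g_2 from 3*x_2 - 3 → 0
  normal form = 0.
Since the normal form is 0, p ∈ I.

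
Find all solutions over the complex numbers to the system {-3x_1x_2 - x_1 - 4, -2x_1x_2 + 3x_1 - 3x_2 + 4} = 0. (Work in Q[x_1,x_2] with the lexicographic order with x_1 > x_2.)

{(-12/11, 8/9), (-1, 1)}

Compute a lex Gröbner basis by Buchberger's algorithm.
f_1 = -3x_1x_2 - x_1 - 4, LT = x_1x_2.
f_2 = -2x_1x_2 + 3x_1 - 3x_2 + 4, LT = x_1x_2.

S(f_1,f_2): lcm = x_1x_2. S = 11/6x_1 - 3/2x_2 + 10/3.
  leading term x_1: no divisor's leading term divides it; move 11/6x_1 to the remainder.
  leading term x_2: no divisor's leading term divides it; move -3/2x_2 to the remainder.
  leading term 1: no divisor's leading term divides it; move 10/3 to the remainder.
  remainder 11/6x_1 - 3/2x_2 + 10/3 ≠ 0; add h_3 = 11/6x_1 - 3/2x_2 + 10/3 to the basis.

S(f_1,h_3): lcm = x_1x_2. S = 1/3x_1 + 9/11x_2^2 - 20/11x_2 + 4/3.
  leading term x_1: subtract (2/11)·h_3 from 1/3x_1 + 9/11x_2^2 - 20/11x_2 + 4/3 → 9/11x_2^2 - 17/11x_2 + 8/11
  leading term x_2^2: no divisor's leading term divides it; move 9/11x_2^2 to the remainder.
  leading term x_2: no divisor's leading term divides it; move -17/11x_2 to the remainder.
  leading term 1: no divisor's leading term divides it; move 8/11 to the remainder.
  remainder 9/11x_2^2 - 17/11x_2 + 8/11 ≠ 0; add h_4 = 9/11x_2^2 - 17/11x_2 + 8/11 to the basis.

The other S-polynomials (S(f_2,h_3), S(f_1,h_4), S(f_2,h_4), S(h_3,h_4)) all reduce to 0 modulo the current basis, so we have a Gröbner basis.
Inter-reduce: drop elements whose leading term is divisible by another's, tail-reduce, and make monic.
Reduced Gröbner basis: {x_1 - 9/11x_2 + 20/11, x_2^2 - 17/9x_2 + 8/9}.

Elimination: the polynomial x_2^2 - 17/9x_2 + 8/9 lies in the elimination ideal for x_2, so x_2 ∈ {8/9, 1}. For each such x_2, the remaining basis elements (now univariate) give the rest of the solution.
  x_2 = 8/9: the earlier basis element becomes x_1 + 12/11 = 0, giving x_1 = -12/11 — point (-12/11, 8/9).
  x_2 = 1: the earlier basis element becomes x_1 + 1 = 0, giving x_1 = -1 — point (-1, 1).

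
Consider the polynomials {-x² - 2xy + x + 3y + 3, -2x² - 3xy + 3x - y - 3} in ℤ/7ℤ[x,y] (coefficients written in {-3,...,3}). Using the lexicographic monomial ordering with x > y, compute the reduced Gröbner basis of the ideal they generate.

f_1 = -x² - 2xy + x + 3y + 3, LT = x².
f_2 = -2x² - 3xy + 3x - y - 3, LT = x².

S(f_1,f_2): lcm = x². S = -3xy - 3x - 1.
  leading term xy: no divisor's leading term divides it; move -3xy to the remainder.
  leading term x: no divisor's leading term divides it; move -3x to the remainder.
  leading term 1: no divisor's leading term divides it; move -1 to the remainder.
  remainder -3xy - 3x - 1 ≠ 0; add g_3 = -3xy - 3x - 1 to the basis.

S(f_1,g_3): lcm = x²y. S = -x² + 2xy² - xy + 2x - 3y² - 3y.
  leading term x²: subtract (1)·f_1 from -x² + 2xy² - xy + 2x - 3y² - 3y → 2xy² + xy + x - 3y² + y - 3
  leading term xy²: subtract (-3y)·g_3 from 2xy² + xy + x - 3y² + y - 3 → -xy + x - 3y² - 2y - 3
  leading term xy: subtract (-2)·g_3 from -xy + x - 3y² - 2y - 3 → 2x - 3y² - 2y + 2
  leading term x: no divisor's leading term divides it; move 2x to the remainder.
  leading term y²: no divisor's leading term divides it; move -3y² to the remainder.
  leading term y: no divisor's leading term divides it; move -2y to the remainder.
  leading term 1: no divisor's leading term divides it; move 2 to the remainder.
  remainder 2x - 3y² - 2y + 2 ≠ 0; add g_4 = 2x - 3y² - 2y + 2 to the basis.

S(f_2,g_3): lcm = x²y. S = -x² - 2xy² + 2xy + 2x - 3y² - 2y.
  leading term x²: subtract (1)·f_1 from -x² - 2xy² + 2xy + 2x - 3y² - 2y → -2xy² - 3xy + x - 3y² + 2y - 3
  leading term xy²: subtract (3y)·g_3 from -2xy² - 3xy + x - 3y² + 2y - 3 → -xy + x - 3y² - 2y - 3
  leading term xy: subtract (-2)·g_3 from -xy + x - 3y² - 2y - 3 → 2x - 3y² - 2y + 2
  leading term x: subtract (1)·g_4 from 2x - 3y² - 2y + 2 → 0
  remainder 0.

S(f_1,g_4): lcm = x². S = -2xy² + 3xy - 2x - 3y - 3.
  leading term xy²: subtract (3y)·g_3 from -2xy² + 3xy - 2x - 3y - 3 → -2xy - 2x - 3
  leading term xy: subtract (3)·g_3 from -2xy - 2x - 3 → 0
  remainder 0.

S(f_2,g_4): lcm = x². S = -2xy² - xy + x - 3y - 2.
  leading term xy²: subtract (3y)·g_3 from -2xy² - xy + x - 3y - 2 → xy + x - 2
  leading term xy: subtract (2)·g_3 from xy + x - 2 → 0
  remainder 0.

S(g_3,g_4): lcm = xy. S = x - 2y³ + y² - y - 2.
  leading term x: subtract (-3)·g_4 from x - 2y³ + y² - y - 2 → -2y³ - y² - 3
  leading term y³: no divisor's leading term divides it; move -2y³ to the remainder.
  leading term y²: no divisor's leading term divides it; move -y² to the remainder.
  leading term 1: no divisor's leading term divides it; move -3 to the remainder.
  remainder -2y³ - y² - 3 ≠ 0; add g_5 = -2y³ - y² - 3 to the basis.

S(f_1,g_5): leading monomials are coprime, so the S-polynomial reduces to 0 (Buchberger's first criterion).
S(f_2,g_5): leading monomials are coprime, so the S-polynomial reduces to 0 (Buchberger's first criterion).
S(g_3,g_5): lcm = xy³. S = -3xy² + 2x - 2y².
  leading term xy²: subtract (y)·g_3 from -3xy² + 2x - 2y² → 3xy + 2x - 2y² + y
  leading term xy: subtract (-1)·g_3 from 3xy + 2x - 2y² + y → -x - 2y² + y - 1
  leading term x: subtract (3)·g_4 from -x - 2y² + y - 1 → 0
  remainder 0.

S(g_4,g_5): leading monomials are coprime, so the S-polynomial reduces to 0 (Buchberger's first criterion).
Every S-polynomial of the final basis reduces to 0, so we have a Gröbner basis.
Inter-reduce: drop elements whose leading term is divisible by another's, tail-reduce, and make monic.

G = {x + 2y² - y + 1, y³ - 3y² - 2}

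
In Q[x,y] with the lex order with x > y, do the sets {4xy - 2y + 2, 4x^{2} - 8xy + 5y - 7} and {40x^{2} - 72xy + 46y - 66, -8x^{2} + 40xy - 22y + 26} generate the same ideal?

Yes, the ideals are equal.

Two ideals are equal iff their reduced Gröbner bases coincide (the reduced basis is unique for a fixed ordering).
Buchberger on the first generating set:
f_1 = 4xy - 2y + 2, LT = xy.
f_2 = 4x^{2} - 8xy + 5y - 7, LT = x^{2}.

S(f_1,f_2): lcm = x^{2}y. S = 2xy^{2} - \tfrac{1}{2}xy + \tfrac{1}{2}x - \tfrac{5}{4}y^{2} + \tfrac{7}{4}y.
  leading term xy^{2}: subtract (\tfrac{1}{2}y)·f_1 from 2xy^{2} - \tfrac{1}{2}xy + \tfrac{1}{2}x - \tfrac{5}{4}y^{2} + \tfrac{7}{4}y → -\tfrac{1}{2}xy + \tfrac{1}{2}x - \tfrac{1}{4}y^{2} + \tfrac{3}{4}y
  leading term xy: subtract (-\tfrac{1}{8})·f_1 from -\tfrac{1}{2}xy + \tfrac{1}{2}x - \tfrac{1}{4}y^{2} + \tfrac{3}{4}y → \tfrac{1}{2}x - \tfrac{1}{4}y^{2} + \tfrac{1}{2}y + \tfrac{1}{4}
  leading term x: no divisor's leading term divides it; move \tfrac{1}{2}x to the remainder.
  leading term y^{2}: no divisor's leading term divides it; move -\tfrac{1}{4}y^{2} to the remainder.
  leading term y: no divisor's leading term divides it; move \tfrac{1}{2}y to the remainder.
  leading term 1: no divisor's leading term divides it; move \tfrac{1}{4} to the remainder.
  remainder \tfrac{1}{2}x - \tfrac{1}{4}y^{2} + \tfrac{1}{2}y + \tfrac{1}{4} ≠ 0; add g_3 = \tfrac{1}{2}x - \tfrac{1}{4}y^{2} + \tfrac{1}{2}y + \tfrac{1}{4} to the basis.

S(f_1,g_3): lcm = xy. S = \tfrac{1}{2}y^{3} - y^{2} - y + \tfrac{1}{2}.
  leading term y^{3}: no divisor's leading term divides it; move \tfrac{1}{2}y^{3} to the remainder.
  leading term y^{2}: no divisor's leading term divides it; move -y^{2} to the remainder.
  leading term y: no divisor's leading term divides it; move -y to the remainder.
  leading term 1: no divisor's leading term divides it; move \tfrac{1}{2} to the remainder.
  remainder \tfrac{1}{2}y^{3} - y^{2} - y + \tfrac{1}{2} ≠ 0; add g_4 = \tfrac{1}{2}y^{3} - y^{2} - y + \tfrac{1}{2} to the basis.

The other S-polynomials (S(f_2,g_3), S(f_1,g_4), S(f_2,g_4), S(g_3,g_4)) all reduce to 0 modulo the current basis, so we have a Gröbner basis.
Inter-reduce: drop elements whose leading term is divisible by another's, tail-reduce, and make monic.
Reduced Gröbner basis: {x - \tfrac{1}{2}y^{2} + y + \tfrac{1}{2}, y^{3} - 2y^{2} - 2y + 1}.

Buchberger on the second generating set:
h_1 = 40x^{2} - 72xy + 46y - 66, LT = x^{2}.
h_2 = -8x^{2} + 40xy - 22y + 26, LT = x^{2}.

S(h_1,h_2): lcm = x^{2}. S = \tfrac{16}{5}xy - \tfrac{8}{5}y + \tfrac{8}{5}.
  leading term xy: no divisor's leading term divides it; move \tfrac{16}{5}xy to the remainder.
  leading term y: no divisor's leading term divides it; move -\tfrac{8}{5}y to the remainder.
  leading term 1: no divisor's leading term divides it; move \tfrac{8}{5} to the remainder.
  remainder \tfrac{16}{5}xy - \tfrac{8}{5}y + \tfrac{8}{5} ≠ 0; add k_3 = \tfrac{16}{5}xy - \tfrac{8}{5}y + \tfrac{8}{5} to the basis.

S(h_1,k_3): lcm = x^{2}y. S = -\tfrac{9}{5}xy^{2} + \tfrac{1}{2}xy - \tfrac{1}{2}x + \tfrac{23}{20}y^{2} - \tfrac{33}{20}y.
  leading term xy^{2}: subtract (-\tfrac{9}{16}y)·k_3 from -\tfrac{9}{5}xy^{2} + \tfrac{1}{2}xy - \tfrac{1}{2}x + \tfrac{23}{20}y^{2} - \tfrac{33}{20}y → \tfrac{1}{2}xy - \tfrac{1}{2}x + \tfrac{1}{4}y^{2} - \tfrac{3}{4}y
  leading term xy: subtract (\tfrac{5}{32})·k_3 from \tfrac{1}{2}xy - \tfrac{1}{2}x + \tfrac{1}{4}y^{2} - \tfrac{3}{4}y → -\tfrac{1}{2}x + \tfrac{1}{4}y^{2} - \tfrac{1}{2}y - \tfrac{1}{4}
  leading term x: no divisor's leading term divides it; move -\tfrac{1}{2}x to the remainder.
  leading term y^{2}: no divisor's leading term divides it; move \tfrac{1}{4}y^{2} to the remainder.
  leading term y: no divisor's leading term divides it; move -\tfrac{1}{2}y to the remainder.
  leading term 1: no divisor's leading term divides it; move -\tfrac{1}{4} to the remainder.
  remainder -\tfrac{1}{2}x + \tfrac{1}{4}y^{2} - \tfrac{1}{2}y - \tfrac{1}{4} ≠ 0; add k_4 = -\tfrac{1}{2}x + \tfrac{1}{4}y^{2} - \tfrac{1}{2}y - \tfrac{1}{4} to the basis.

S(k_3,k_4): lcm = xy. S = \tfrac{1}{2}y^{3} - y^{2} - y + \tfrac{1}{2}.
  leading term y^{3}: no divisor's leading term divides it; move \tfrac{1}{2}y^{3} to the remainder.
  leading term y^{2}: no divisor's leading term divides it; move -y^{2} to the remainder.
  leading term y: no divisor's leading term divides it; move -y to the remainder.
  leading term 1: no divisor's leading term divides it; move \tfrac{1}{2} to the remainder.
  remainder \tfrac{1}{2}y^{3} - y^{2} - y + \tfrac{1}{2} ≠ 0; add k_5 = \tfrac{1}{2}y^{3} - y^{2} - y + \tfrac{1}{2} to the basis.

The other S-polynomials (S(h_2,k_3), S(h_1,k_4), S(h_2,k_4), S(h_1,k_5), S(h_2,k_5), S(k_3,k_5), S(k_4,k_5)) all reduce to 0 modulo the current basis, so we have a Gröbner basis.
Inter-reduce: drop elements whose leading term is divisible by another's, tail-reduce, and make monic.
Reduced Gröbner basis: {x - \tfrac{1}{2}y^{2} + y + \tfrac{1}{2}, y^{3} - 2y^{2} - 2y + 1}.

The two bases agree; hence the ideals are identical.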